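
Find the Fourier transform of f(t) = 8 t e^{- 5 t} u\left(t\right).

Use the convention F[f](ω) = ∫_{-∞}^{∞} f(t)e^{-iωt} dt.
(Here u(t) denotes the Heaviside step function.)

F(ω) = \frac{8}{\left(i \omega + 5\right)^{2}}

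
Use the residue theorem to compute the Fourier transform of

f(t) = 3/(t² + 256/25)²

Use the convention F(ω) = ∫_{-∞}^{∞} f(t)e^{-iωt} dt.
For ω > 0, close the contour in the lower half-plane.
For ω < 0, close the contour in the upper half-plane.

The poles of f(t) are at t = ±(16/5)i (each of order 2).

Let g(z) = f(z)e^{-iωz}; for large |z| the factor e^{-iωz} decays in the lower half-plane when ω > 0 and in the upper half-plane when ω < 0.

Case ω > 0 (lower half-plane, clockwise contour ⇒ F(ω) = -2πi·ΣRes):
  Res_{z = - \frac{16 i}{5}} g(z) = \frac{75 i \left(16 \omega + 5\right) e^{- \frac{16 \omega}{5}}}{16384} (pole of order 2)
  F(ω) = -2πi·ΣRes = \frac{75 \pi \left(16 \omega + 5\right) e^{- \frac{16 \omega}{5}}}{8192}

Case ω < 0 (upper half-plane, counterclockwise contour ⇒ F(ω) = +2πi·ΣRes):
  Res_{z = \frac{16 i}{5}} g(z) = \frac{75 i \left(16 \omega - 5\right) e^{\frac{16 \omega}{5}}}{16384} (pole of order 2)
  F(ω) = 2πi·ΣRes = \frac{75 \pi \left(5 - 16 \omega\right) e^{\frac{16 \omega}{5}}}{8192}

Both cases combine into a single formula in |ω|:

F(ω) = \frac{75 \pi \left(16 \left|{\omega}\right| + 5\right) e^{- \frac{16 \left|{\omega}\right|}{5}}}{8192}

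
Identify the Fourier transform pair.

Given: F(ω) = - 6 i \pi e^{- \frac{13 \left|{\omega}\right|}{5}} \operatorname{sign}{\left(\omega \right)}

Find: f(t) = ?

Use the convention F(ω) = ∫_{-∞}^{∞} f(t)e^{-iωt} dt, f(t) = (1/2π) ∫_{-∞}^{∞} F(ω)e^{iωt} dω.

f(t) = \frac{6 t}{t^{2} + \frac{169}{25}}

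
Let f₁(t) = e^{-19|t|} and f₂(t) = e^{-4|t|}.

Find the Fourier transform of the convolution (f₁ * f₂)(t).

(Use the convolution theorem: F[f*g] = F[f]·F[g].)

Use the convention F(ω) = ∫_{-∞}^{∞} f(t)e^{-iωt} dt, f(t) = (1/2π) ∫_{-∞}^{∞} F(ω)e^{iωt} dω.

F[f₁*f₂](ω) = \frac{304}{\left(\omega^{2} + 16\right) \left(\omega^{2} + 361\right)}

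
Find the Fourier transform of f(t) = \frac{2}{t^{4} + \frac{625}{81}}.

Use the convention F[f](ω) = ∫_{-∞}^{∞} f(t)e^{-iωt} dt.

F(ω) = \frac{54 \pi e^{- \frac{5 \sqrt{2} \left|{\omega}\right|}{6}} \sin{\left(\frac{5 \sqrt{2} \left|{\omega}\right|}{6} + \frac{\pi}{4} \right)}}{125}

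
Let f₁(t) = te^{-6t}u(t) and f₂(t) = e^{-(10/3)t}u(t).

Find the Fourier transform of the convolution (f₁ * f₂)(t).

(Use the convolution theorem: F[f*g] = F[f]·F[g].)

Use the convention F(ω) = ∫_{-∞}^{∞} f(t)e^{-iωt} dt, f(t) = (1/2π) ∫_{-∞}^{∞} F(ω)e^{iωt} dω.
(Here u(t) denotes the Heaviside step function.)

F[f₁*f₂](ω) = \frac{3}{\left(i \omega + 6\right)^{2} \left(3 i \omega + 10\right)}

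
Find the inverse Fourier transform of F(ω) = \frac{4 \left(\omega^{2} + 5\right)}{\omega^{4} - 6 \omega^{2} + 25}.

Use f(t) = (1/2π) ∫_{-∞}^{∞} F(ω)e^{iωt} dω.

f(t) = 2 e^{- \left|{t}\right|} \cos{\left(2 \left|{t}\right| \right)}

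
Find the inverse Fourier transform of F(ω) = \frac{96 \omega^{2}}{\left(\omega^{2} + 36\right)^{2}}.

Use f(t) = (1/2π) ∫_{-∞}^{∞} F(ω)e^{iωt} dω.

f(t) = 4 \left(1 - 6 \left|{t}\right|\right) e^{- 6 \left|{t}\right|}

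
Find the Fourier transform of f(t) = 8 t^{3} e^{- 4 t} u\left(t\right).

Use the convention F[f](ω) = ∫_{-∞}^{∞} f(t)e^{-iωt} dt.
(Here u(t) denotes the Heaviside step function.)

F(ω) = \frac{48}{\left(i \omega + 4\right)^{4}}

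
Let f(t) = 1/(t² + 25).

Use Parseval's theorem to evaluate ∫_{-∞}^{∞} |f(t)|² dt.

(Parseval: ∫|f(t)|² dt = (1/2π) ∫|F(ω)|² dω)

∫|f(t)|² dt = \frac{\pi}{250}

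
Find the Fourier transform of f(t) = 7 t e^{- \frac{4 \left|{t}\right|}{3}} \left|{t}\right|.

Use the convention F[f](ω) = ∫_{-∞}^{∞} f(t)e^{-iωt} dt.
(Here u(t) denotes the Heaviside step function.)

F(ω) = \frac{6804 i \omega \left(3 \omega^{2} - 16\right)}{\left(9 \omega^{2} + 16\right)^{3}}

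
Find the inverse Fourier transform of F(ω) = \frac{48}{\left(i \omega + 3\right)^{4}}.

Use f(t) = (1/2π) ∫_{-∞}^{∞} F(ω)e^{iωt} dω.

f(t) = 8 t^{3} e^{- 3 t} u\left(t\right)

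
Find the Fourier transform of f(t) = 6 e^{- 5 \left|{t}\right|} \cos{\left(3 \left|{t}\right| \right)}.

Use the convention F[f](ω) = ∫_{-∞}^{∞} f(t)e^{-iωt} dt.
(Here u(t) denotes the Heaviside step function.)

F(ω) = \frac{60 \left(\omega^{2} + 34\right)}{\omega^{4} + 32 \omega^{2} + 1156}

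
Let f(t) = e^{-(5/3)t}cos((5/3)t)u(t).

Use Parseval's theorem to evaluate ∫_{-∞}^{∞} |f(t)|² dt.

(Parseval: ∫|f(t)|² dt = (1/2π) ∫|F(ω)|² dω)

∫|f(t)|² dt = \frac{9}{40}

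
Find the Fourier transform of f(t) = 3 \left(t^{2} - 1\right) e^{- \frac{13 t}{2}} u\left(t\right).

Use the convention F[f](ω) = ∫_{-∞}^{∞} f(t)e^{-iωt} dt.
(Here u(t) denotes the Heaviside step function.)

F(ω) = \frac{6 \left(16 i \omega - \left(2 i \omega + 13\right)^{3} + 104\right)}{\left(2 i \omega + 13\right)^{4}}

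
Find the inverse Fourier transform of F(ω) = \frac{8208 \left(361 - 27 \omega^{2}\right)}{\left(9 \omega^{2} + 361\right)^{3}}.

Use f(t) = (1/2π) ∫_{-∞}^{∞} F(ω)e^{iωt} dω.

f(t) = 4 t^{2} e^{- \frac{19 \left|{t}\right|}{3}}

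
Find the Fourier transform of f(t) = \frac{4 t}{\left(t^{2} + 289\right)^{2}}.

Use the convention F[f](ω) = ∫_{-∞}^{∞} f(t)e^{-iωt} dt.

F(ω) = - \frac{2 i \pi \omega e^{- 17 \left|{\omega}\right|}}{17}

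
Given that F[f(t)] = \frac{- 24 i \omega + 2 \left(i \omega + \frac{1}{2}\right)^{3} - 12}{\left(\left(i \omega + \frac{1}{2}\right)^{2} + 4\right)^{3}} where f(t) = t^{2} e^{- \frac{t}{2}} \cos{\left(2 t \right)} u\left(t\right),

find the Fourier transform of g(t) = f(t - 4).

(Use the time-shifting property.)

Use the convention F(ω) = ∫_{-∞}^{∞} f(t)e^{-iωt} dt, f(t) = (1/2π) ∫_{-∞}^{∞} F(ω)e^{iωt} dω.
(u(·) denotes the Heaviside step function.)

F[g](ω) = \frac{16 \left(- 96 i \omega + \left(2 i \omega + 1\right)^{3} - 48\right) e^{- 4 i \omega}}{\left(\left(2 i \omega + 1\right)^{2} + 16\right)^{3}}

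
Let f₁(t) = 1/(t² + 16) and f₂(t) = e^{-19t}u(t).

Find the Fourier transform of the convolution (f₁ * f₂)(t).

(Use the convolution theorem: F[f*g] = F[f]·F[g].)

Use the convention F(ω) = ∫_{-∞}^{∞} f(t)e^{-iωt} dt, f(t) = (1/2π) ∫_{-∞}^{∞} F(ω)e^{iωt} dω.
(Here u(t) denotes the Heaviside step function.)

F[f₁*f₂](ω) = \frac{\pi e^{- 4 \left|{\omega}\right|}}{4 \left(i \omega + 19\right)}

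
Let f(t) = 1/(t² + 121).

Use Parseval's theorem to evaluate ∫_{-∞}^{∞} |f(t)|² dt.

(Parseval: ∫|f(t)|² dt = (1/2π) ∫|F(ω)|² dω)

∫|f(t)|² dt = \frac{\pi}{2662}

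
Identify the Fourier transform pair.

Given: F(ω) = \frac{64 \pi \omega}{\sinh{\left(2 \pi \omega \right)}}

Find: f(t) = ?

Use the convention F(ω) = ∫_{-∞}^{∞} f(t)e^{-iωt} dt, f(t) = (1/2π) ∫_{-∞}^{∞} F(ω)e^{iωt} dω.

f(t) = \frac{4}{\cosh^{2}{\left(\frac{t}{4} \right)}}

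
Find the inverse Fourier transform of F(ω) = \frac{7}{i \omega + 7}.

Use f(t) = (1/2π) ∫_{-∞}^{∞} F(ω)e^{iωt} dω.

f(t) = 7 e^{- 7 t} u\left(t\right)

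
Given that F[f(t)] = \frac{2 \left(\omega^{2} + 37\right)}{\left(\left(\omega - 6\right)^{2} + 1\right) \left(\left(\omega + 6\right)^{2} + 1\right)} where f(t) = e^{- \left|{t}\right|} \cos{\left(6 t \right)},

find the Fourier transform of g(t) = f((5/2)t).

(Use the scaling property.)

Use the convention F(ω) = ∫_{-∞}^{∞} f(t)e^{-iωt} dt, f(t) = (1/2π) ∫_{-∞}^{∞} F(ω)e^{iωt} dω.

F[g](ω) = \frac{20 \left(4 \omega^{2} + 925\right)}{16 \omega^{4} - 7000 \omega^{2} + 855625}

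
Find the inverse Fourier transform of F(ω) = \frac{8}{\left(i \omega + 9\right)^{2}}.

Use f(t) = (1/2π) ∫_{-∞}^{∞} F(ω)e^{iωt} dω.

f(t) = 8 t e^{- 9 t} u\left(t\right)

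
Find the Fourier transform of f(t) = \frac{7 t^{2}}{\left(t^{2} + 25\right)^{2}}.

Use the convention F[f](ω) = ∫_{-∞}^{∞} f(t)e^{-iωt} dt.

F(ω) = \frac{7 \pi \left(1 - 5 \left|{\omega}\right|\right) e^{- 5 \left|{\omega}\right|}}{10}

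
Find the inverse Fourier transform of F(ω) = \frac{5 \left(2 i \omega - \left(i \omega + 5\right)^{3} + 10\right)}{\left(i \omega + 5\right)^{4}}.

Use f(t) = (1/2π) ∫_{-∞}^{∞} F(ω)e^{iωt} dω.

f(t) = 5 \left(t^{2} - 1\right) e^{- 5 t} u\left(t\right)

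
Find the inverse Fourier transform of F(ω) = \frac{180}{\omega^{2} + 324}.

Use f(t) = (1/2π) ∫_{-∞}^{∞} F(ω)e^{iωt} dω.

f(t) = 5 e^{- 18 \left|{t}\right|}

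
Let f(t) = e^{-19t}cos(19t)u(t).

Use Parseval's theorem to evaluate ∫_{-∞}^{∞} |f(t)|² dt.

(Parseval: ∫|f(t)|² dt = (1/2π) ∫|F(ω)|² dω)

∫|f(t)|² dt = \frac{3}{152}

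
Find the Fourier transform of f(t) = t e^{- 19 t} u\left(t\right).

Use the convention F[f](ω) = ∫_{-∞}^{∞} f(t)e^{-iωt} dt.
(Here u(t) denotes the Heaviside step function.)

F(ω) = \frac{1}{\left(i \omega + 19\right)^{2}}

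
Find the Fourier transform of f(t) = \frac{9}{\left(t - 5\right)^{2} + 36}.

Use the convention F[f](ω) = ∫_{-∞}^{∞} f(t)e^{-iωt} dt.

F(ω) = \frac{3 \pi e^{- 5 i \omega - 6 \left|{\omega}\right|}}{2}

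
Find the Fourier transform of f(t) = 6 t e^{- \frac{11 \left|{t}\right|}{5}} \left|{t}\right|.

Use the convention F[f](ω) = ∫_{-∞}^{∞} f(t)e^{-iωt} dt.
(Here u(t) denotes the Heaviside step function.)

F(ω) = \frac{15000 i \omega \left(25 \omega^{2} - 363\right)}{\left(25 \omega^{2} + 121\right)^{3}}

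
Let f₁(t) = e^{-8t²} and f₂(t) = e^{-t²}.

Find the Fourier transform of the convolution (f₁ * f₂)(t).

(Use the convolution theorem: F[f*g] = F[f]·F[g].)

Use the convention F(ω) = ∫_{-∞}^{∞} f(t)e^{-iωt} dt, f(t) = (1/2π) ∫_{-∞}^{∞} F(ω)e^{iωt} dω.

F[f₁*f₂](ω) = \frac{\sqrt{2} \pi e^{- \frac{9 \omega^{2}}{32}}}{4}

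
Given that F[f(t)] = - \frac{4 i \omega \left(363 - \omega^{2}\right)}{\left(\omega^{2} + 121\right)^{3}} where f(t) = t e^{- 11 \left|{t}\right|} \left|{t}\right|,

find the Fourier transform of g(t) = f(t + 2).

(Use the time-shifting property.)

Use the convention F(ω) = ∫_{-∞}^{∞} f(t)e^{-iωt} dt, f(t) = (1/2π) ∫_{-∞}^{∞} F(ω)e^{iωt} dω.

F[g](ω) = \frac{4 i \omega \left(\omega^{2} - 363\right) e^{2 i \omega}}{\left(\omega^{2} + 121\right)^{3}}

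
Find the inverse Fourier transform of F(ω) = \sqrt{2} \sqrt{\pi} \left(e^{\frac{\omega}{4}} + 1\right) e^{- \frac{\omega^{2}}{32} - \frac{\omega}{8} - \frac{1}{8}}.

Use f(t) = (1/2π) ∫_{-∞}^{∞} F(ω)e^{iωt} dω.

f(t) = 8 e^{- 8 t^{2}} \cos{\left(2 t \right)}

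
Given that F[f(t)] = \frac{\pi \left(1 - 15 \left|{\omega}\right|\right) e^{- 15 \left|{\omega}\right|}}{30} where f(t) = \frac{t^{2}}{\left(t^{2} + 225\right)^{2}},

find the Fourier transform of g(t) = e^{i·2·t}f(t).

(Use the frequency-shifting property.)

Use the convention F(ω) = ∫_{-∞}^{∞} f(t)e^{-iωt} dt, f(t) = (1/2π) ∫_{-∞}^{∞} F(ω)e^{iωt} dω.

F[g](ω) = \frac{\pi \left(1 - 15 \left|{\omega - 2}\right|\right) e^{- 15 \left|{\omega - 2}\right|}}{30}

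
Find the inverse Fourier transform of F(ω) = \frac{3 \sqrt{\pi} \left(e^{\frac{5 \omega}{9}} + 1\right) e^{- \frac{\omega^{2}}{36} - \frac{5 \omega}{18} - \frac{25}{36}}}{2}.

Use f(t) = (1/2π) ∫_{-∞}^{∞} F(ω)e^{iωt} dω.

f(t) = 9 e^{- 9 t^{2}} \cos{\left(5 t \right)}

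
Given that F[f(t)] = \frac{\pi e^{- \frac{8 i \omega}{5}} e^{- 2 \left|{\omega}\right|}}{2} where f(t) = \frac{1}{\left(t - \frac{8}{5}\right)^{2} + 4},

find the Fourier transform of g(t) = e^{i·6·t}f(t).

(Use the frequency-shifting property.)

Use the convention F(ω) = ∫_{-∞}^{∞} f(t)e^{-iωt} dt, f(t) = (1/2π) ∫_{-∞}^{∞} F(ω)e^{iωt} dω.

F[g](ω) = \frac{\pi e^{- \frac{8 i \left(\omega - 6\right)}{5} - 2 \left|{\omega - 6}\right|}}{2}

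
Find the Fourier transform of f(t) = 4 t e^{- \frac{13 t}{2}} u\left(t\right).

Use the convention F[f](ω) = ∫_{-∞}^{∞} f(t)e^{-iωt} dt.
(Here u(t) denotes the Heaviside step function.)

F(ω) = \frac{16}{\left(2 i \omega + 13\right)^{2}}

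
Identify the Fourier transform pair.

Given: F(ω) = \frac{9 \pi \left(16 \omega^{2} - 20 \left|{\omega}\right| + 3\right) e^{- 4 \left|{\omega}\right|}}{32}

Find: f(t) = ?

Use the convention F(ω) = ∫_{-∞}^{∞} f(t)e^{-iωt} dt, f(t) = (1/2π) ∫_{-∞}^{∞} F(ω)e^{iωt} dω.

f(t) = \frac{9 t^{4}}{\left(t^{2} + 16\right)^{3}}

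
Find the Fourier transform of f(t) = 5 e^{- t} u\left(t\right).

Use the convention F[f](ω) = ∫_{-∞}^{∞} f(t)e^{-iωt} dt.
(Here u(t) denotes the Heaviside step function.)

F(ω) = \frac{5}{i \omega + 1}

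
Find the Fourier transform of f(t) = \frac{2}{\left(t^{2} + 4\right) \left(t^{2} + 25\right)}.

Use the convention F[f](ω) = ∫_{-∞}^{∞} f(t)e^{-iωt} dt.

F(ω) = \frac{\pi \left(5 e^{3 \left|{\omega}\right|} - 2\right) e^{- 5 \left|{\omega}\right|}}{105}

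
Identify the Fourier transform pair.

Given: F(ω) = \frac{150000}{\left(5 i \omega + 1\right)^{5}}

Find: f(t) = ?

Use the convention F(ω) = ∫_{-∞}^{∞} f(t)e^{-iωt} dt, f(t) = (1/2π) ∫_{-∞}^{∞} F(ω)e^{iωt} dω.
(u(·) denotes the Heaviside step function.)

f(t) = 2 t^{4} e^{- \frac{t}{5}} u\left(t\right)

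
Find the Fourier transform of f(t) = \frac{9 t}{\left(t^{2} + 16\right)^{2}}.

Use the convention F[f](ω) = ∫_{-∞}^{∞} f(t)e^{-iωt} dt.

F(ω) = - \frac{9 i \pi \omega e^{- 4 \left|{\omega}\right|}}{8}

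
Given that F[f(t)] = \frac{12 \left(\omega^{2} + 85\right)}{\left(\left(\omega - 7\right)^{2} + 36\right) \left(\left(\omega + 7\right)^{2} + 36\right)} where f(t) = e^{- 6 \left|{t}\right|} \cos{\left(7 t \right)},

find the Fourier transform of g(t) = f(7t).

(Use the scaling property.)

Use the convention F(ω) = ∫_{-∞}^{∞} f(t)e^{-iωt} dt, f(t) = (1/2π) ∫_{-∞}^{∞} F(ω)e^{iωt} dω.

F[g](ω) = \frac{84 \left(\omega^{2} + 4165\right)}{\omega^{4} - 1274 \omega^{2} + 17347225}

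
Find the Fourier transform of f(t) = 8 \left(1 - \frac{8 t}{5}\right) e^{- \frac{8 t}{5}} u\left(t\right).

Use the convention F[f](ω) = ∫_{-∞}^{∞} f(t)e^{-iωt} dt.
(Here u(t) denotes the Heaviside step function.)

F(ω) = \frac{200 i \omega}{- 25 \omega^{2} + 80 i \omega + 64}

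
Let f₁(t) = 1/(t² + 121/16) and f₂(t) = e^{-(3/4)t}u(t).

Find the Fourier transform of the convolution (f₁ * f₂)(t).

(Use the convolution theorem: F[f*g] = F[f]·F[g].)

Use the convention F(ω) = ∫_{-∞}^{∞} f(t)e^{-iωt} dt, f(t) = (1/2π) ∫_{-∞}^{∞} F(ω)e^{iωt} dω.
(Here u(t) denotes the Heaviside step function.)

F[f₁*f₂](ω) = \frac{16 \pi e^{- \frac{11 \left|{\omega}\right|}{4}}}{11 \left(4 i \omega + 3\right)}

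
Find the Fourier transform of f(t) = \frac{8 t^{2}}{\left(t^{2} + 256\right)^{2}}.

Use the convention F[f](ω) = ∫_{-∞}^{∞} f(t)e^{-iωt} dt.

F(ω) = \frac{\pi \left(1 - 16 \left|{\omega}\right|\right) e^{- 16 \left|{\omega}\right|}}{4}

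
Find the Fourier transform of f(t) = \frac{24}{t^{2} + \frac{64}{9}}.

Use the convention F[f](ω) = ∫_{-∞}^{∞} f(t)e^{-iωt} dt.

F(ω) = 9 \pi e^{- \frac{8 \left|{\omega}\right|}{3}}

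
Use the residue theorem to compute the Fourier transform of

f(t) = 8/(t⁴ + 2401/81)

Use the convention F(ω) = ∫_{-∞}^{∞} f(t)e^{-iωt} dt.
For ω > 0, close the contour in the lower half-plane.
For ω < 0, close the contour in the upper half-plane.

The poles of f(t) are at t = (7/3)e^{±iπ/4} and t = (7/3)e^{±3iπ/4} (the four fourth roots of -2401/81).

Let g(z) = f(z)e^{-iωz}; for large |z| the factor e^{-iωz} decays in the lower half-plane when ω > 0 and in the upper half-plane when ω < 0.

Case ω > 0 (lower half-plane, clockwise contour ⇒ F(ω) = -2πi·ΣRes):
  Res_{z = - \frac{7 \sqrt{2}}{6} - \frac{7 \sqrt{2} i}{6}} g(z) = \frac{27 \sqrt{2} \left(1 + i\right) e^{\frac{7 \sqrt{2} \omega \left(-1 + i\right)}{6}}}{343}
  Res_{z = \frac{7 \sqrt{2}}{6} - \frac{7 \sqrt{2} i}{6}} g(z) = \frac{27 \sqrt{2} \left(-1 + i\right) e^{- \frac{7 \sqrt{2} \omega \left(1 + i\right)}{6}}}{343}
  F(ω) = -2πi·ΣRes = \frac{54 \sqrt{2} \pi \left(\left(1 - i\right) e^{\frac{7 \sqrt{2} i \omega}{3}} + 1 + i\right) e^{- \frac{7 \sqrt{2} \omega \left(1 + i\right)}{6}}}{343} = \frac{216 \pi e^{- \frac{7 \sqrt{2} \omega}{6}} \sin{\left(\frac{7 \sqrt{2} \omega}{6} + \frac{\pi}{4} \right)}}{343}

Case ω < 0 (upper half-plane, counterclockwise contour ⇒ F(ω) = +2πi·ΣRes):
  Res_{z = \frac{7 \sqrt{2}}{6} + \frac{7 \sqrt{2} i}{6}} g(z) = - \frac{27 \sqrt{2} \left(1 + i\right) e^{\frac{7 \sqrt{2} \omega \left(1 - i\right)}{6}}}{343}
  Res_{z = - \frac{7 \sqrt{2}}{6} + \frac{7 \sqrt{2} i}{6}} g(z) = \frac{27 \sqrt{2} \left(1 - i\right) e^{\frac{7 \sqrt{2} \omega \left(1 + i\right)}{6}}}{343}
  F(ω) = 2πi·ΣRes = - \frac{54 \sqrt{2} i \pi \left(\left(1 + i\right) e^{\frac{7 \sqrt{2} \omega \left(1 - i\right)}{6}} - \left(1 - i\right) e^{\frac{7 \sqrt{2} \omega \left(1 + i\right)}{6}}\right)}{343} = \frac{216 \pi e^{\frac{7 \sqrt{2} \omega}{6}} \cos{\left(\frac{7 \sqrt{2} \omega}{6} + \frac{\pi}{4} \right)}}{343}

Both cases combine into a single formula in |ω|:

F(ω) = \frac{216 \pi e^{- \frac{7 \sqrt{2} \left|{\omega}\right|}{6}} \sin{\left(\frac{7 \sqrt{2} \left|{\omega}\right|}{6} + \frac{\pi}{4} \right)}}{343}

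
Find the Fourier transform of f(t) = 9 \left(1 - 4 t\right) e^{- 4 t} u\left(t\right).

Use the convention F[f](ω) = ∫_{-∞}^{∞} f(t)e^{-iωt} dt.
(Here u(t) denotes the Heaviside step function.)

F(ω) = \frac{9 i \omega}{- \omega^{2} + 8 i \omega + 16}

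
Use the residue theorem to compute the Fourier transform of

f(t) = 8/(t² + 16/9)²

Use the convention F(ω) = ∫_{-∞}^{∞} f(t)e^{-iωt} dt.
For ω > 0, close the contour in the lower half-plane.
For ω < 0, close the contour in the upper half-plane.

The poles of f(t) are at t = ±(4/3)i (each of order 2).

Let g(z) = f(z)e^{-iωz}; for large |z| the factor e^{-iωz} decays in the lower half-plane when ω > 0 and in the upper half-plane when ω < 0.

Case ω > 0 (lower half-plane, clockwise contour ⇒ F(ω) = -2πi·ΣRes):
  Res_{z = - \frac{4 i}{3}} g(z) = \frac{9 i \left(4 \omega + 3\right) e^{- \frac{4 \omega}{3}}}{32} (pole of order 2)
  F(ω) = -2πi·ΣRes = \frac{9 \pi \left(4 \omega + 3\right) e^{- \frac{4 \omega}{3}}}{16}

Case ω < 0 (upper half-plane, counterclockwise contour ⇒ F(ω) = +2πi·ΣRes):
  Res_{z = \frac{4 i}{3}} g(z) = \frac{9 i \left(4 \omega - 3\right) e^{\frac{4 \omega}{3}}}{32} (pole of order 2)
  F(ω) = 2πi·ΣRes = \frac{9 \pi \left(3 - 4 \omega\right) e^{\frac{4 \omega}{3}}}{16}

Both cases combine into a single formula in |ω|:

F(ω) = \frac{9 \pi \left(4 \left|{\omega}\right| + 3\right) e^{- \frac{4 \left|{\omega}\right|}{3}}}{16}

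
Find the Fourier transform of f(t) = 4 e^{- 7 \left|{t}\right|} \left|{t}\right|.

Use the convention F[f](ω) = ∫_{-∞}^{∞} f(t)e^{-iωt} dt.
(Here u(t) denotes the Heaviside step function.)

F(ω) = \frac{8 \left(49 - \omega^{2}\right)}{\left(\omega^{2} + 49\right)^{2}}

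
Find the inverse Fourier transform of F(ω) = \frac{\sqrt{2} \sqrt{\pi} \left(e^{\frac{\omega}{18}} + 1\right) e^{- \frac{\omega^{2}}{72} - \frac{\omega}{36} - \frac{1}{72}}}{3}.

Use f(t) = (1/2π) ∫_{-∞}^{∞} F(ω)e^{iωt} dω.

f(t) = 4 e^{- 18 t^{2}} \cos{\left(t \right)}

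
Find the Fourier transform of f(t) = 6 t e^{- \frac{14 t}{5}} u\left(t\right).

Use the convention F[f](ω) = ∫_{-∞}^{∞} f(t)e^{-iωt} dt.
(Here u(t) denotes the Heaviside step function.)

F(ω) = \frac{150}{\left(5 i \omega + 14\right)^{2}}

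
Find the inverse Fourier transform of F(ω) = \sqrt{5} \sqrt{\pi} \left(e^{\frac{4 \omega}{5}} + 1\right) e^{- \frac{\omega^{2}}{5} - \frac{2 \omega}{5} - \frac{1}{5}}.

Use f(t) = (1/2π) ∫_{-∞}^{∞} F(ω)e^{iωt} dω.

f(t) = 5 e^{- \frac{5 t^{2}}{4}} \cos{\left(t \right)}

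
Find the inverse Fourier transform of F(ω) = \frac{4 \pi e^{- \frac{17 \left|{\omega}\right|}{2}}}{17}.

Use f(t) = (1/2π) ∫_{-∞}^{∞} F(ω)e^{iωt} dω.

f(t) = \frac{2}{t^{2} + \frac{289}{4}}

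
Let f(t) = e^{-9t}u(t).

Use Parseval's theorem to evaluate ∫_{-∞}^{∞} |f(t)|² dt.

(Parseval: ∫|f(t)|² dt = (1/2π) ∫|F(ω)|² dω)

∫|f(t)|² dt = \frac{1}{18}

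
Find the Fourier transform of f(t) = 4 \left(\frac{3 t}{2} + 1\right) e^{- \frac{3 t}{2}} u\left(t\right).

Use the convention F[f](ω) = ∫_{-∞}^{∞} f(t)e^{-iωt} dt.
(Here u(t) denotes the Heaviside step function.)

F(ω) = \frac{16 \left(- i \omega - 3\right)}{4 \omega^{2} - 12 i \omega - 9}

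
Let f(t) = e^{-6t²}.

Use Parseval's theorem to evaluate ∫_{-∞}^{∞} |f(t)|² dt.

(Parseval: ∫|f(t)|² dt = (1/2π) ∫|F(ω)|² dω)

∫|f(t)|² dt = \frac{\sqrt{3} \sqrt{\pi}}{6}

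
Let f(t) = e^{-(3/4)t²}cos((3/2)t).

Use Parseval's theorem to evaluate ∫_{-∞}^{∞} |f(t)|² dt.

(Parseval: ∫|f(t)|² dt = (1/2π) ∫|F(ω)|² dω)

∫|f(t)|² dt = \frac{\sqrt{6} \sqrt{\pi} \left(1 + e^{\frac{3}{2}}\right)}{6 e^{\frac{3}{2}}}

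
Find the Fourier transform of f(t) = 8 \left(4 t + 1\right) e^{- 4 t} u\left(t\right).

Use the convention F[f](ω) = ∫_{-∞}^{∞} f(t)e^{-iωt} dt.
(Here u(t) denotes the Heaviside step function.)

F(ω) = \frac{8 \left(- i \omega - 8\right)}{\omega^{2} - 8 i \omega - 16}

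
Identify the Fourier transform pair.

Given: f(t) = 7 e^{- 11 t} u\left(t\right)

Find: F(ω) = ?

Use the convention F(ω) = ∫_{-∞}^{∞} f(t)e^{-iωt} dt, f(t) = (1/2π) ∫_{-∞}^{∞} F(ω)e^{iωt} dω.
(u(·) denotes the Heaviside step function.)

F(ω) = \frac{7}{i \omega + 11}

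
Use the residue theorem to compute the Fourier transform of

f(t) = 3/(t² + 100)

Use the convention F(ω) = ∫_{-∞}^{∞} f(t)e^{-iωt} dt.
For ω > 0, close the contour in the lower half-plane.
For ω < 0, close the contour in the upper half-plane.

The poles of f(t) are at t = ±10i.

Let g(z) = f(z)e^{-iωz}; for large |z| the factor e^{-iωz} decays in the lower half-plane when ω > 0 and in the upper half-plane when ω < 0.

Case ω > 0 (lower half-plane, clockwise contour ⇒ F(ω) = -2πi·ΣRes):
  Res_{z = - 10 i} g(z) = \frac{3 i e^{- 10 \omega}}{20}
  F(ω) = -2πi·ΣRes = \frac{3 \pi e^{- 10 \omega}}{10}

Case ω < 0 (upper half-plane, counterclockwise contour ⇒ F(ω) = +2πi·ΣRes):
  Res_{z = 10 i} g(z) = - \frac{3 i e^{10 \omega}}{20}
  F(ω) = 2πi·ΣRes = \frac{3 \pi e^{10 \omega}}{10}

Both cases combine into a single formula in |ω|:

F(ω) = \frac{3 \pi e^{- 10 \left|{\omega}\right|}}{10}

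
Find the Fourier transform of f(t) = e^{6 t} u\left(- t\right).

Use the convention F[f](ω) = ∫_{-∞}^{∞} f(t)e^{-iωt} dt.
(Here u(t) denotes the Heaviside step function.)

F(ω) = \frac{i}{\omega + 6 i}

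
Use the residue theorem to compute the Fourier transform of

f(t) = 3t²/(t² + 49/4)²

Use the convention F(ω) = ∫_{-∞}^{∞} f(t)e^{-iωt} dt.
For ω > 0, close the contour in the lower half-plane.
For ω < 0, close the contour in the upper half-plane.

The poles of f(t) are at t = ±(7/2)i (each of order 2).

Let g(z) = f(z)e^{-iωz}; for large |z| the factor e^{-iωz} decays in the lower half-plane when ω > 0 and in the upper half-plane when ω < 0.

Case ω > 0 (lower half-plane, clockwise contour ⇒ F(ω) = -2πi·ΣRes):
  Res_{z = - \frac{7 i}{2}} g(z) = \frac{3 i \left(2 - 7 \omega\right) e^{- \frac{7 \omega}{2}}}{28} (pole of order 2)
  F(ω) = -2πi·ΣRes = \frac{3 \pi \left(2 - 7 \omega\right) e^{- \frac{7 \omega}{2}}}{14}

Case ω < 0 (upper half-plane, counterclockwise contour ⇒ F(ω) = +2πi·ΣRes):
  Res_{z = \frac{7 i}{2}} g(z) = \frac{3 i \left(- 7 \omega - 2\right) e^{\frac{7 \omega}{2}}}{28} (pole of order 2)
  F(ω) = 2πi·ΣRes = \frac{3 \pi \left(7 \omega + 2\right) e^{\frac{7 \omega}{2}}}{14}

Both cases combine into a single formula in |ω|:

F(ω) = \frac{3 \pi \left(2 - 7 \left|{\omega}\right|\right) e^{- \frac{7 \left|{\omega}\right|}{2}}}{14}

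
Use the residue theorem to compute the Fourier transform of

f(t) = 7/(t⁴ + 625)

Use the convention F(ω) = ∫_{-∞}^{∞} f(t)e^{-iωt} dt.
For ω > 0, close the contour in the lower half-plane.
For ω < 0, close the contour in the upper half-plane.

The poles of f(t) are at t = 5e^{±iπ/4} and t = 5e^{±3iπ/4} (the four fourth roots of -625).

Let g(z) = f(z)e^{-iωz}; for large |z| the factor e^{-iωz} decays in the lower half-plane when ω > 0 and in the upper half-plane when ω < 0.

Case ω > 0 (lower half-plane, clockwise contour ⇒ F(ω) = -2πi·ΣRes):
  Res_{z = - \frac{5 \sqrt{2}}{2} - \frac{5 \sqrt{2} i}{2}} g(z) = \frac{7 \sqrt{2} i \left(1 - i\right) e^{\frac{5 \sqrt{2} \omega \left(-1 + i\right)}{2}}}{1000}
  Res_{z = \frac{5 \sqrt{2}}{2} - \frac{5 \sqrt{2} i}{2}} g(z) = \frac{7 \sqrt{2} i \left(1 + i\right) e^{- \frac{5 \sqrt{2} \omega \left(1 + i\right)}{2}}}{1000}
  F(ω) = -2πi·ΣRes = \frac{7 \sqrt{2} \pi \left(1 - i\right) \left(e^{5 \sqrt{2} i \omega} + i\right) e^{- \frac{5 \sqrt{2} \omega \left(1 + i\right)}{2}}}{500} = \frac{7 \pi e^{- \frac{5 \sqrt{2} \omega}{2}} \sin{\left(\frac{5 \sqrt{2} \omega}{2} + \frac{\pi}{4} \right)}}{125}

Case ω < 0 (upper half-plane, counterclockwise contour ⇒ F(ω) = +2πi·ΣRes):
  Res_{z = \frac{5 \sqrt{2}}{2} + \frac{5 \sqrt{2} i}{2}} g(z) = \frac{7 \sqrt{2} i \left(-1 + i\right) e^{\frac{5 \sqrt{2} \omega \left(1 - i\right)}{2}}}{1000}
  Res_{z = - \frac{5 \sqrt{2}}{2} + \frac{5 \sqrt{2} i}{2}} g(z) = \frac{7 \sqrt{2} \left(1 - i\right) e^{\frac{5 \sqrt{2} \omega \left(1 + i\right)}{2}}}{1000}
  F(ω) = 2πi·ΣRes = - \frac{7 \sqrt{2} i \pi \left(i \left(1 - i\right) e^{\frac{5 \sqrt{2} \omega \left(1 - i\right)}{2}} - \left(1 - i\right) e^{\frac{5 \sqrt{2} \omega \left(1 + i\right)}{2}}\right)}{500} = \frac{7 \pi e^{\frac{5 \sqrt{2} \omega}{2}} \cos{\left(\frac{5 \sqrt{2} \omega}{2} + \frac{\pi}{4} \right)}}{125}

Both cases combine into a single formula in |ω|:

F(ω) = \frac{7 \pi e^{- \frac{5 \sqrt{2} \left|{\omega}\right|}{2}} \sin{\left(\frac{5 \sqrt{2} \left|{\omega}\right|}{2} + \frac{\pi}{4} \right)}}{125}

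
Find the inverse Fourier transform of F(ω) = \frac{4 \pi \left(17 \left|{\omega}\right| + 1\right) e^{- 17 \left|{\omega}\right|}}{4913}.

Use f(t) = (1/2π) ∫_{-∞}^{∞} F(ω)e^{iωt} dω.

f(t) = \frac{8}{\left(t^{2} + 289\right)^{2}}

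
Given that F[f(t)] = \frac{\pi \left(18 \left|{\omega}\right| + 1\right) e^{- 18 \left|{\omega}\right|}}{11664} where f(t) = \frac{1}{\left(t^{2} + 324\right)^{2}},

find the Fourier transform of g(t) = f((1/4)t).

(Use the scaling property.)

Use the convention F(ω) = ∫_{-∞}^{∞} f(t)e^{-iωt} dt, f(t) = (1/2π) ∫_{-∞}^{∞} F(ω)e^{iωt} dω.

F[g](ω) = \frac{\pi \left(72 \left|{\omega}\right| + 1\right) e^{- 72 \left|{\omega}\right|}}{2916}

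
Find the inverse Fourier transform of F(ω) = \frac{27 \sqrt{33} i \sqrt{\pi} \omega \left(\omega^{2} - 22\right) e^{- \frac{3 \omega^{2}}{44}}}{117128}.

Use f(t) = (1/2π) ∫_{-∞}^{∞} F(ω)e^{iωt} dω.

f(t) = t^{3} e^{- \frac{11 t^{2}}{3}}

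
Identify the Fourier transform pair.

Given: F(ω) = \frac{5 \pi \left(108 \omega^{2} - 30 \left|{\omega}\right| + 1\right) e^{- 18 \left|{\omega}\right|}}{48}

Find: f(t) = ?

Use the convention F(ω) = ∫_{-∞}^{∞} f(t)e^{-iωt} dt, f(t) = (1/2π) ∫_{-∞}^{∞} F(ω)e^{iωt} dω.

f(t) = \frac{5 t^{4}}{\left(t^{2} + 324\right)^{3}}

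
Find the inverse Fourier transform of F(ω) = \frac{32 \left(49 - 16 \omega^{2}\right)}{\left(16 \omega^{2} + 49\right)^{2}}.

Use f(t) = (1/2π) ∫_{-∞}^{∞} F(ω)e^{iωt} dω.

f(t) = e^{- \frac{7 \left|{t}\right|}{4}} \left|{t}\right|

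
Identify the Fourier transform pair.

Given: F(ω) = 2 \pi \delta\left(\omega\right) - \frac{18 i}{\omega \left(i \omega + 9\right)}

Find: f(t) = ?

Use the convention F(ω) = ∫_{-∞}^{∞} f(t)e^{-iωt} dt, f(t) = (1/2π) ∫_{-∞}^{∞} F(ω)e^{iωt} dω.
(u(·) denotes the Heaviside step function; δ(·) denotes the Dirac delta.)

f(t) = 2 \left(1 - e^{- 9 t}\right) u\left(t\right)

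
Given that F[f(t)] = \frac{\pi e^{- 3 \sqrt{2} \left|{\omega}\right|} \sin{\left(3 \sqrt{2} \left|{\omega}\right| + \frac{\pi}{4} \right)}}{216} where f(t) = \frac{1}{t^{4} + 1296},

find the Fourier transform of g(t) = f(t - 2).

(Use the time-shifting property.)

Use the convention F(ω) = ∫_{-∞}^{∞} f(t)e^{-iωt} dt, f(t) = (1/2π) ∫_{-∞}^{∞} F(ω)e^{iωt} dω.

F[g](ω) = \frac{\pi e^{- 2 i \omega - 3 \sqrt{2} \left|{\omega}\right|} \sin{\left(3 \sqrt{2} \left|{\omega}\right| + \frac{\pi}{4} \right)}}{216}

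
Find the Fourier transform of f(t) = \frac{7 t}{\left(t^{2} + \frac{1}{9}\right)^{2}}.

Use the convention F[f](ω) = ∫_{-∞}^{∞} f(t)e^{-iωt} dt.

F(ω) = - \frac{21 i \pi \omega e^{- \frac{\left|{\omega}\right|}{3}}}{2}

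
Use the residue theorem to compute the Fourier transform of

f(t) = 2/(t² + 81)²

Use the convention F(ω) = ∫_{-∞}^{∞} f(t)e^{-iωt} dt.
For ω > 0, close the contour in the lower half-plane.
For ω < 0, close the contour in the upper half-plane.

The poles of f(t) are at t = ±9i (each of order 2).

Let g(z) = f(z)e^{-iωz}; for large |z| the factor e^{-iωz} decays in the lower half-plane when ω > 0 and in the upper half-plane when ω < 0.

Case ω > 0 (lower half-plane, clockwise contour ⇒ F(ω) = -2πi·ΣRes):
  Res_{z = - 9 i} g(z) = \frac{i \left(9 \omega + 1\right) e^{- 9 \omega}}{1458} (pole of order 2)
  F(ω) = -2πi·ΣRes = \frac{\pi \left(9 \omega + 1\right) e^{- 9 \omega}}{729}

Case ω < 0 (upper half-plane, counterclockwise contour ⇒ F(ω) = +2πi·ΣRes):
  Res_{z = 9 i} g(z) = \frac{i \left(9 \omega - 1\right) e^{9 \omega}}{1458} (pole of order 2)
  F(ω) = 2πi·ΣRes = \frac{\pi \left(1 - 9 \omega\right) e^{9 \omega}}{729}

Both cases combine into a single formula in |ω|:

F(ω) = \frac{\pi \left(9 \left|{\omega}\right| + 1\right) e^{- 9 \left|{\omega}\right|}}{729}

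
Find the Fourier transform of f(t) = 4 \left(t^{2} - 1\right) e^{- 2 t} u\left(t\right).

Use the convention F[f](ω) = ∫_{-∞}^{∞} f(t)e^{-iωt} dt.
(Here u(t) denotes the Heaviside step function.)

F(ω) = \frac{4 \left(2 i \omega - \left(i \omega + 2\right)^{3} + 4\right)}{\left(i \omega + 2\right)^{4}}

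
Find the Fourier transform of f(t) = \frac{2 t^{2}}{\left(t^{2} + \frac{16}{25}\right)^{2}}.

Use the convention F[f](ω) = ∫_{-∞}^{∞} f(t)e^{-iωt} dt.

F(ω) = \frac{\pi \left(5 - 4 \left|{\omega}\right|\right) e^{- \frac{4 \left|{\omega}\right|}{5}}}{4}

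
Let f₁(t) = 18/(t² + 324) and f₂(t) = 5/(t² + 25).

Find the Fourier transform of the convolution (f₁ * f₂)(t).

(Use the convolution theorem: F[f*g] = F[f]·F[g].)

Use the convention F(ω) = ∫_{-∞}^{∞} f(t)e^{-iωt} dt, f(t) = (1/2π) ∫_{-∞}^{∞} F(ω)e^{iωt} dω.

F[f₁*f₂](ω) = \pi^{2} e^{- 23 \left|{\omega}\right|}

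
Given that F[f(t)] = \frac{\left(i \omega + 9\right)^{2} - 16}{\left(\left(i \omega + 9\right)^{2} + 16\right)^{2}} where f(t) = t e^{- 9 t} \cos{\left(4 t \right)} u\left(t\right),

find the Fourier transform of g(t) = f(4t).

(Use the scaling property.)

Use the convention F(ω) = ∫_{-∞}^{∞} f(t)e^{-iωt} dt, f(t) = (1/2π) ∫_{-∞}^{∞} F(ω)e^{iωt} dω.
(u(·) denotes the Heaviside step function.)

F[g](ω) = \frac{4 \left(\left(i \omega + 36\right)^{2} - 256\right)}{\left(\left(i \omega + 36\right)^{2} + 256\right)^{2}}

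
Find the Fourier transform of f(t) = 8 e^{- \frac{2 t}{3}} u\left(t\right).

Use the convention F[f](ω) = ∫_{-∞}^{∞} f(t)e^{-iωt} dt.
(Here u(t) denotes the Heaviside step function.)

F(ω) = \frac{24}{3 i \omega + 2}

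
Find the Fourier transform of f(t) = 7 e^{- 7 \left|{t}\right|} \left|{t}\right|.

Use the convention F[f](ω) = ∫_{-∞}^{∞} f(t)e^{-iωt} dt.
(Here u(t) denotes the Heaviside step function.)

F(ω) = \frac{14 \left(49 - \omega^{2}\right)}{\left(\omega^{2} + 49\right)^{2}}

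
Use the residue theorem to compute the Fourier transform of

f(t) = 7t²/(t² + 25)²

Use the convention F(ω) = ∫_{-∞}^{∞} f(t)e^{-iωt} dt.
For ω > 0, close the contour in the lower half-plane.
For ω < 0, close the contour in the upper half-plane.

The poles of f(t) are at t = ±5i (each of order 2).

Let g(z) = f(z)e^{-iωz}; for large |z| the factor e^{-iωz} decays in the lower half-plane when ω > 0 and in the upper half-plane when ω < 0.

Case ω > 0 (lower half-plane, clockwise contour ⇒ F(ω) = -2πi·ΣRes):
  Res_{z = - 5 i} g(z) = \frac{7 i \left(1 - 5 \omega\right) e^{- 5 \omega}}{20} (pole of order 2)
  F(ω) = -2πi·ΣRes = \frac{7 \pi \left(1 - 5 \omega\right) e^{- 5 \omega}}{10}

Case ω < 0 (upper half-plane, counterclockwise contour ⇒ F(ω) = +2πi·ΣRes):
  Res_{z = 5 i} g(z) = \frac{7 i \left(- 5 \omega - 1\right) e^{5 \omega}}{20} (pole of order 2)
  F(ω) = 2πi·ΣRes = \frac{7 \pi \left(5 \omega + 1\right) e^{5 \omega}}{10}

Both cases combine into a single formula in |ω|:

F(ω) = \frac{7 \pi \left(1 - 5 \left|{\omega}\right|\right) e^{- 5 \left|{\omega}\right|}}{10}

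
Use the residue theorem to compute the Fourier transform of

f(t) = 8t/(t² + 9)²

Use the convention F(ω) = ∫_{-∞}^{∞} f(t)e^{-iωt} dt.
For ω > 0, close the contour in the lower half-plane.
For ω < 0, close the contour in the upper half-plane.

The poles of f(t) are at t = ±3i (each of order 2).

Let g(z) = f(z)e^{-iωz}; for large |z| the factor e^{-iωz} decays in the lower half-plane when ω > 0 and in the upper half-plane when ω < 0.

Case ω > 0 (lower half-plane, clockwise contour ⇒ F(ω) = -2πi·ΣRes):
  Res_{z = - 3 i} g(z) = \frac{2 \omega e^{- 3 \omega}}{3} (pole of order 2)
  F(ω) = -2πi·ΣRes = - \frac{4 i \pi \omega e^{- 3 \omega}}{3}

Case ω < 0 (upper half-plane, counterclockwise contour ⇒ F(ω) = +2πi·ΣRes):
  Res_{z = 3 i} g(z) = - \frac{2 \omega e^{3 \omega}}{3} (pole of order 2)
  F(ω) = 2πi·ΣRes = - \frac{4 i \pi \omega e^{3 \omega}}{3}

Both cases combine into a single formula in |ω|:

F(ω) = - \frac{4 i \pi \omega e^{- 3 \left|{\omega}\right|}}{3}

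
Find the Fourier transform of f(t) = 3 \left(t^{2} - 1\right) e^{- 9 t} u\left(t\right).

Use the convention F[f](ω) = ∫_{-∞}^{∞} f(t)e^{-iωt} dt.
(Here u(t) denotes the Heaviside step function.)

F(ω) = \frac{3 \left(2 i \omega - \left(i \omega + 9\right)^{3} + 18\right)}{\left(i \omega + 9\right)^{4}}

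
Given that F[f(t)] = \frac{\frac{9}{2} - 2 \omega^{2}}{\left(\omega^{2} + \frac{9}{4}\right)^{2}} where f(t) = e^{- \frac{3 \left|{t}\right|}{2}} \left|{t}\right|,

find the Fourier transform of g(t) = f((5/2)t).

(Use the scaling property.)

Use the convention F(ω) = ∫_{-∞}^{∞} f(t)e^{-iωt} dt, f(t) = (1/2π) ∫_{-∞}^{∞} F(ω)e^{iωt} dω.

F[g](ω) = \frac{80 \left(225 - 16 \omega^{2}\right)}{\left(16 \omega^{2} + 225\right)^{2}}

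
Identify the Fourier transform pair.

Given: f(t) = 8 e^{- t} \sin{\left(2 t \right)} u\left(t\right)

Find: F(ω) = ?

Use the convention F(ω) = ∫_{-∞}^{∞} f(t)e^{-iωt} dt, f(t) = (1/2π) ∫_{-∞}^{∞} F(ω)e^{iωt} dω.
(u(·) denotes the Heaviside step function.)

F(ω) = \frac{16}{\left(i \omega + 1\right)^{2} + 4}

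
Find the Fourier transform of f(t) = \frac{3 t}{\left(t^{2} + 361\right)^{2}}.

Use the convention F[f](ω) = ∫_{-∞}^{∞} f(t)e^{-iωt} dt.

F(ω) = - \frac{3 i \pi \omega e^{- 19 \left|{\omega}\right|}}{38}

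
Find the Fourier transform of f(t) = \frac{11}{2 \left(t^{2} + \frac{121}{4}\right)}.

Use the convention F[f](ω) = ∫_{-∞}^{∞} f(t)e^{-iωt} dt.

F(ω) = \pi e^{- \frac{11 \left|{\omega}\right|}{2}}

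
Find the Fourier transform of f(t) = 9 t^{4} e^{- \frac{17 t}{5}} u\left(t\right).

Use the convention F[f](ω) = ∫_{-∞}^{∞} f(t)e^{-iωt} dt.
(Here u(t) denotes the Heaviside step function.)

F(ω) = \frac{675000}{\left(5 i \omega + 17\right)^{5}}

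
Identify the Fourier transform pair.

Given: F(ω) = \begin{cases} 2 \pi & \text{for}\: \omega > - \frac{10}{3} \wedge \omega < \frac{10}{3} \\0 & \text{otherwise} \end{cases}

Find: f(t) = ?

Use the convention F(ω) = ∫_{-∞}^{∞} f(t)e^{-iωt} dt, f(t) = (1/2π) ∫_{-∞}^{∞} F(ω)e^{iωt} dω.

f(t) = \frac{2 \sin{\left(\frac{10 t}{3} \right)}}{t}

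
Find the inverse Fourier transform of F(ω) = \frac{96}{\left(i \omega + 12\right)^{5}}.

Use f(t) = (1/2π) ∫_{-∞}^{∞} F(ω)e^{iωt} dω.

f(t) = 4 t^{4} e^{- 12 t} u\left(t\right)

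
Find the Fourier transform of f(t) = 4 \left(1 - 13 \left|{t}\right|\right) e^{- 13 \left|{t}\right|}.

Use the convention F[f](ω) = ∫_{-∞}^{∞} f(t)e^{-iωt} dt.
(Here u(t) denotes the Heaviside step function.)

F(ω) = \frac{208 \omega^{2}}{\left(\omega^{2} + 169\right)^{2}}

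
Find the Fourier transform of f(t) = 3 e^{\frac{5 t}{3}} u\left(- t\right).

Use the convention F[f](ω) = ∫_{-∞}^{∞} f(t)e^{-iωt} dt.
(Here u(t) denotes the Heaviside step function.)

F(ω) = - \frac{9}{3 i \omega - 5}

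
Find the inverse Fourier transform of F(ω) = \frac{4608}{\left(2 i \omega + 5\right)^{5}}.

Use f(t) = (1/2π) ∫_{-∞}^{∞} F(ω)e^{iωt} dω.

f(t) = 6 t^{4} e^{- \frac{5 t}{2}} u\left(t\right)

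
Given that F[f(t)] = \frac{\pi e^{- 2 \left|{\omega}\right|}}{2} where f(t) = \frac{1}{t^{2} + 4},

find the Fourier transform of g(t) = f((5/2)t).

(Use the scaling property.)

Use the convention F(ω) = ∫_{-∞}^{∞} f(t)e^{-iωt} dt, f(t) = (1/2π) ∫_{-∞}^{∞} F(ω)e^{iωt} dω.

F[g](ω) = \frac{\pi e^{- \frac{4 \left|{\omega}\right|}{5}}}{5}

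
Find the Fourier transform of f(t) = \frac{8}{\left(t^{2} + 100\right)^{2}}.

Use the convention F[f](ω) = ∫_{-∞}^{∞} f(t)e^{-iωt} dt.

F(ω) = \frac{\pi \left(10 \left|{\omega}\right| + 1\right) e^{- 10 \left|{\omega}\right|}}{250}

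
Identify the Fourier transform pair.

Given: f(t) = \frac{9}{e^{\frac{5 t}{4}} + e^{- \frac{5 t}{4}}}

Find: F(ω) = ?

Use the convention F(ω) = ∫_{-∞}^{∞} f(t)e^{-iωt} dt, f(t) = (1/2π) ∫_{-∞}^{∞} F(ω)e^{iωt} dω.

F(ω) = \frac{18 \pi}{5 \cosh{\left(\frac{2 \pi \omega}{5} \right)}}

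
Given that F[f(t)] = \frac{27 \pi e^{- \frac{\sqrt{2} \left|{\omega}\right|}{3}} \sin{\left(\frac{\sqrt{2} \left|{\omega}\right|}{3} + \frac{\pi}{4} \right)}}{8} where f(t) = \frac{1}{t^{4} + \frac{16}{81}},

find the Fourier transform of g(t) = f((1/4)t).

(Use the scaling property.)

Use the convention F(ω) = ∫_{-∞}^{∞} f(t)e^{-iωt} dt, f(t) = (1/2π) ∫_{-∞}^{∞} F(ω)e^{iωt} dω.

F[g](ω) = \frac{27 \pi e^{- \frac{4 \sqrt{2} \left|{\omega}\right|}{3}} \sin{\left(\frac{4 \sqrt{2} \left|{\omega}\right|}{3} + \frac{\pi}{4} \right)}}{2}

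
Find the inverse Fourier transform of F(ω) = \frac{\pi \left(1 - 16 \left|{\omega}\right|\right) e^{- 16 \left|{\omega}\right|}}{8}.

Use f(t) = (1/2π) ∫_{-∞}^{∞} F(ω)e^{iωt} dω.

f(t) = \frac{4 t^{2}}{\left(t^{2} + 256\right)^{2}}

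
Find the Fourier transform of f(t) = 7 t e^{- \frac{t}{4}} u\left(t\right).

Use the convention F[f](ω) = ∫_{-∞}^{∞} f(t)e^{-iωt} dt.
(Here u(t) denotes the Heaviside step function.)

F(ω) = \frac{112}{\left(4 i \omega + 1\right)^{2}}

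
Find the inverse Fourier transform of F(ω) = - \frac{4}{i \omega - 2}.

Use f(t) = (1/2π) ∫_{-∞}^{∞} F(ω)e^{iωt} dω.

f(t) = 4 e^{2 t} u\left(- t\right)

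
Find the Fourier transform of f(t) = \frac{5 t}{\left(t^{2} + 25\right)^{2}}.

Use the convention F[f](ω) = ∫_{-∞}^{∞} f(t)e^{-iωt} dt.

F(ω) = - \frac{i \pi \omega e^{- 5 \left|{\omega}\right|}}{2}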